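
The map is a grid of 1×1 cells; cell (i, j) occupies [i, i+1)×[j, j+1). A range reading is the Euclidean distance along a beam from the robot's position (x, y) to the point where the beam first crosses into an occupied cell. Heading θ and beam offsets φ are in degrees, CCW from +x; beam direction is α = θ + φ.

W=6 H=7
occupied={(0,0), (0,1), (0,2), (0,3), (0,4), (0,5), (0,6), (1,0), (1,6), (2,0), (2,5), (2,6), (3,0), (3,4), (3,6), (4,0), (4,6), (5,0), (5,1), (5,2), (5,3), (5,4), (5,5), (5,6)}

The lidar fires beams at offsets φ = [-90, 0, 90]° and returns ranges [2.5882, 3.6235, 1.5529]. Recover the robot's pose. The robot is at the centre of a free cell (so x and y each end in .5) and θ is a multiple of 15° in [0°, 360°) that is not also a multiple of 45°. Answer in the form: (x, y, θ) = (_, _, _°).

Enumerate (i+0.5, j+0.5, θ) over the 18 free cells and 16 admissible headings. For each, cast all 3 beams and compare to the given ranges.
  (4.5, 1.5, 15°): beam 1 = 0.5176 ≠ 2.5882 ✗
  (3.5, 5.5, 255°): beam 1 = 0.5176 ≠ 2.5882 ✗
  (2.5, 3.5, 300°): beam 1 = 1.7321 ≠ 2.5882 ✗
  (3.5, 3.5, 300°): beam 1 = 2.8868 ≠ 2.5882 ✗
  (1.5, 2.5, 15°): beam 1 = 1.5529 ≠ 2.5882 ✗
  …
  (2.5, 2.5, 105°): r_1=2.5882, r_2=3.6235, r_3=1.5529 — all match ✓
No second candidate reproduces the full scan.

(x, y, θ) = (2.5, 2.5, 105°)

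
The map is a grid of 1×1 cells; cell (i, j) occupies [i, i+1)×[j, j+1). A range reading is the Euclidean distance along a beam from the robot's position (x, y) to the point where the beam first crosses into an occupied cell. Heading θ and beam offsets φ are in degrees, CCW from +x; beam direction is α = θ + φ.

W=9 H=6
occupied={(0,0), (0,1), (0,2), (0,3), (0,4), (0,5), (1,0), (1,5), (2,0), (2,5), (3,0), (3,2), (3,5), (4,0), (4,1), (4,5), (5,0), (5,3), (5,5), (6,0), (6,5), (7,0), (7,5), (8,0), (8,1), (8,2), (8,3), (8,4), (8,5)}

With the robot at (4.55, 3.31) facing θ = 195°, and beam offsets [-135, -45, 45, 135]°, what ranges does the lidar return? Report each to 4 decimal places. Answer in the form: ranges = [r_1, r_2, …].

beam 1: φ=-135°, α=60°
  d=(0.5000,0.8660)  start (4,3)  tX=0.9000 tY=0.7967  stride 1/|dx|=2.0000 1/|dy|=1.1547
    cross y-line → (4,4), t=0.7967
    cross x-line → (5,4), t=0.9000
    cross y-line → (5,5), t=1.9514 (wall)
  → r_1 = 1.9514
beam 2: φ=-45°, α=150°
  d=(-0.8660,0.5000)  start (4,3)  tX=0.6351 tY=1.3800  stride 1/|dx|=1.1547 1/|dy|=2.0000
    cross x-line → (3,3), t=0.6351
    cross y-line → (3,4), t=1.3800
    cross x-line → (2,4), t=1.7898
    cross x-line → (1,4), t=2.9445
    cross y-line → (1,5), t=3.3800 (wall)
  → r_2 = 3.3800
beam 3: φ=45°, α=240°
  d=(-0.5000,-0.8660)  start (4,3)  tX=1.1000 tY=0.3580  stride 1/|dx|=2.0000 1/|dy|=1.1547
    cross y-line → (4,2), t=0.3580
    cross x-line → (3,2), t=1.1000 (wall)
  → r_3 = 1.1000
beam 4: φ=135°, α=330°
  d=(0.8660,-0.5000)  start (4,3)  tX=0.5196 tY=0.6200  stride 1/|dx|=1.1547 1/|dy|=2.0000
    cross x-line → (5,3), t=0.5196 (wall)
  → r_4 = 0.5196

ranges = [1.9514, 3.3800, 1.1000, 0.5196]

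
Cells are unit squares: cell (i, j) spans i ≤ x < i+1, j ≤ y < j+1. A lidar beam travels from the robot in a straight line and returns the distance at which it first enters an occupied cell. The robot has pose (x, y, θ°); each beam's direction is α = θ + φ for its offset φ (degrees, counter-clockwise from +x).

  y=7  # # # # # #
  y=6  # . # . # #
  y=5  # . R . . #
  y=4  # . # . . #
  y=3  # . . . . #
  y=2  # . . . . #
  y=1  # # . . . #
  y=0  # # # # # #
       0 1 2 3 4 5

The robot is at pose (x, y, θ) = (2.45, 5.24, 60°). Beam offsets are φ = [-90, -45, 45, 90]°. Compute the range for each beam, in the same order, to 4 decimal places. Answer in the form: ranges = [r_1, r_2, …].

ranges = [0.4800, 2.6400, 0.7868, 1.6743]

beam 1: φ=-90°, α=330°
  dir = (cos 330°, sin 330°) = (0.8660, -0.5000); from cell (2,5)
  next x-line at t=0.6351, next y-line at t=0.4800; Δt_x=1.1547, Δt_y=2.0000
    y: enter (2,4) at t=0.4800 ← occupied
  → r_1 = 0.4800
beam 2: φ=-45°, α=15°
  dir = (cos 15°, sin 15°) = (0.9659, 0.2588); from cell (2,5)
  next x-line at t=0.5694, next y-line at t=2.9364; Δt_x=1.0353, Δt_y=3.8637
    x: enter (3,5) at t=0.5694
    x: enter (4,5) at t=1.6047
    x: enter (5,5) at t=2.6400 ← occupied
  → r_2 = 2.6400
beam 3: φ=45°, α=105°
  dir = (cos 105°, sin 105°) = (-0.2588, 0.9659); from cell (2,5)
  next x-line at t=1.7387, next y-line at t=0.7868; Δt_x=3.8637, Δt_y=1.0353
    y: enter (2,6) at t=0.7868 ← occupied
  → r_3 = 0.7868
beam 4: φ=90°, α=150°
  dir = (cos 150°, sin 150°) = (-0.8660, 0.5000); from cell (2,5)
  next x-line at t=0.5196, next y-line at t=1.5200; Δt_x=1.1547, Δt_y=2.0000
    x: enter (1,5) at t=0.5196
    y: enter (1,6) at t=1.5200
    x: enter (0,6) at t=1.6743 ← occupied
  → r_4 = 1.6743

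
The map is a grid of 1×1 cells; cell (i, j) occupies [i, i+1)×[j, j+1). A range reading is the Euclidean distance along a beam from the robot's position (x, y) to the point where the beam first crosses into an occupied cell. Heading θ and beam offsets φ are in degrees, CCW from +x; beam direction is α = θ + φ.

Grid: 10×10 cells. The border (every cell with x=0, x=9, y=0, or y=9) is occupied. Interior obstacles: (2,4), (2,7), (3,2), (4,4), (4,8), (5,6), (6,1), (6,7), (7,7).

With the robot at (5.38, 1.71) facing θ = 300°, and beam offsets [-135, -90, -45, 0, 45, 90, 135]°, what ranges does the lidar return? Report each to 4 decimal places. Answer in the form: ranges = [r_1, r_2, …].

beam 1: φ=-135°, α=165°
  d=(-0.9659,0.2588)  start (5,1)  tX=0.3934 tY=1.1205  stride 1/|dx|=1.0353 1/|dy|=3.8637
    cross x-line → (4,1), t=0.3934
    cross y-line → (4,2), t=1.1205
    cross x-line → (3,2), t=1.4287 (wall)
  → r_1 = 1.4287
beam 2: φ=-90°, α=210°
  d=(-0.8660,-0.5000)  start (5,1)  tX=0.4388 tY=1.4200  stride 1/|dx|=1.1547 1/|dy|=2.0000
    cross x-line → (4,1), t=0.4388
    cross y-line → (4,0), t=1.4200 (wall)
  → r_2 = 1.4200
beam 3: φ=-45°, α=255°
  d=(-0.2588,-0.9659)  start (5,1)  tX=1.4682 tY=0.7350  stride 1/|dx|=3.8637 1/|dy|=1.0353
    cross y-line → (5,0), t=0.7350 (wall)
  → r_3 = 0.7350
beam 4: φ=0°, α=300°
  d=(0.5000,-0.8660)  start (5,1)  tX=1.2400 tY=0.8198  stride 1/|dx|=2.0000 1/|dy|=1.1547
    cross y-line → (5,0), t=0.8198 (wall)
  → r_4 = 0.8198
beam 5: φ=45°, α=345°
  d=(0.9659,-0.2588)  start (5,1)  tX=0.6419 tY=2.7432  stride 1/|dx|=1.0353 1/|dy|=3.8637
    cross x-line → (6,1), t=0.6419 (wall)
  → r_5 = 0.6419
beam 6: φ=90°, α=30°
  d=(0.8660,0.5000)  start (5,1)  tX=0.7159 tY=0.5800  stride 1/|dx|=1.1547 1/|dy|=2.0000
    cross y-line → (5,2), t=0.5800
    cross x-line → (6,2), t=0.7159
    cross x-line → (7,2), t=1.8706
    cross y-line → (7,3), t=2.5800
    cross x-line → (8,3), t=3.0253
    cross x-line → (9,3), t=4.1800 (wall)
  → r_6 = 4.1800
beam 7: φ=135°, α=75°
  d=(0.2588,0.9659)  start (5,1)  tX=2.3955 tY=0.3002  stride 1/|dx|=3.8637 1/|dy|=1.0353
    cross y-line → (5,2), t=0.3002
    cross y-line → (5,3), t=1.3355
    cross y-line → (5,4), t=2.3708
    cross x-line → (6,4), t=2.3955
    cross y-line → (6,5), t=3.4061
    cross y-line → (6,6), t=4.4413
    cross y-line → (6,7), t=5.4766 (wall)
  → r_7 = 5.4766

ranges = [1.4287, 1.4200, 0.7350, 0.8198, 0.6419, 4.1800, 5.4766]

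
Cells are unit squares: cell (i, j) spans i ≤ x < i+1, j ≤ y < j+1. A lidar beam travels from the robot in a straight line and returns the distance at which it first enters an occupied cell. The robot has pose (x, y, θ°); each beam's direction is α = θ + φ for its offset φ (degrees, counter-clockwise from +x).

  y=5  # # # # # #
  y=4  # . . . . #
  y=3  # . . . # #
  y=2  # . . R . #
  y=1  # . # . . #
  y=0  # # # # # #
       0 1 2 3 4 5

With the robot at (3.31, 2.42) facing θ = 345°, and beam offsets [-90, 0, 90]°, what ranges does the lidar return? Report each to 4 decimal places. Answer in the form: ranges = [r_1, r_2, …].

beam 1: φ=-90°, α=255°
  direction (-0.2588, -0.9659); cell (3,2); t to first gridline: x 1.1977, y 0.4348 (then +3.8637 / +1.0353)
    (3,1) via y @ 0.4348
    (2,1) via x @ 1.1977  # hit
  → r_1 = 1.1977
beam 2: φ=0°, α=345°
  direction (0.9659, -0.2588); cell (3,2); t to first gridline: x 0.7143, y 1.6228 (then +1.0353 / +3.8637)
    (4,2) via x @ 0.7143
    (4,1) via y @ 1.6228
    (5,1) via x @ 1.7496  # hit
  → r_2 = 1.7496
beam 3: φ=90°, α=75°
  direction (0.2588, 0.9659); cell (3,2); t to first gridline: x 2.6660, y 0.6005 (then +3.8637 / +1.0353)
    (3,3) via y @ 0.6005
    (3,4) via y @ 1.6357
    (4,4) via x @ 2.6660
    (4,5) via y @ 2.6710  # hit
  → r_3 = 2.6710

ranges = [1.1977, 1.7496, 2.6710]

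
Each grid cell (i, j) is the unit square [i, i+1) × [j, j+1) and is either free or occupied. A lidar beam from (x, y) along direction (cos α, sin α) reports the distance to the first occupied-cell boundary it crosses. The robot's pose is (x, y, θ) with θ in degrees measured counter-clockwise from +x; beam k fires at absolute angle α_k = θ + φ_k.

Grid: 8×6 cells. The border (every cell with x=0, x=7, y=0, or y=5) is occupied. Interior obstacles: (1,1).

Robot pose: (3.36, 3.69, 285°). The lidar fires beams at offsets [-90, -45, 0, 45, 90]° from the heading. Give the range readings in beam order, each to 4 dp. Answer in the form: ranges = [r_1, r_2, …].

ranges = [2.4433, 2.7200, 2.7849, 4.2031, 3.7684]

beam 1: φ=-90°, α=195°
  dir = (cos 195°, sin 195°) = (-0.9659, -0.2588); from cell (3,3)
  next x-line at t=0.3727, next y-line at t=2.6660; Δt_x=1.0353, Δt_y=3.8637
    x: enter (2,3) at t=0.3727
    x: enter (1,3) at t=1.4080
    x: enter (0,3) at t=2.4433 ← occupied
  → r_1 = 2.4433
beam 2: φ=-45°, α=240°
  dir = (cos 240°, sin 240°) = (-0.5000, -0.8660); from cell (3,3)
  next x-line at t=0.7200, next y-line at t=0.7967; Δt_x=2.0000, Δt_y=1.1547
    x: enter (2,3) at t=0.7200
    y: enter (2,2) at t=0.7967
    y: enter (2,1) at t=1.9514
    x: enter (1,1) at t=2.7200 ← occupied
  → r_2 = 2.7200
beam 3: φ=0°, α=285°
  dir = (cos 285°, sin 285°) = (0.2588, -0.9659); from cell (3,3)
  next x-line at t=2.4728, next y-line at t=0.7143; Δt_x=3.8637, Δt_y=1.0353
    y: enter (3,2) at t=0.7143
    y: enter (3,1) at t=1.7496
    x: enter (4,1) at t=2.4728
    y: enter (4,0) at t=2.7849 ← occupied
  → r_3 = 2.7849
beam 4: φ=45°, α=330°
  dir = (cos 330°, sin 330°) = (0.8660, -0.5000); from cell (3,3)
  next x-line at t=0.7390, next y-line at t=1.3800; Δt_x=1.1547, Δt_y=2.0000
    x: enter (4,3) at t=0.7390
    y: enter (4,2) at t=1.3800
    x: enter (5,2) at t=1.8937
    x: enter (6,2) at t=3.0484
    y: enter (6,1) at t=3.3800
    x: enter (7,1) at t=4.2031 ← occupied
  → r_4 = 4.2031
beam 5: φ=90°, α=15°
  dir = (cos 15°, sin 15°) = (0.9659, 0.2588); from cell (3,3)
  next x-line at t=0.6626, next y-line at t=1.1977; Δt_x=1.0353, Δt_y=3.8637
    x: enter (4,3) at t=0.6626
    y: enter (4,4) at t=1.1977
    x: enter (5,4) at t=1.6979
    x: enter (6,4) at t=2.7331
    x: enter (7,4) at t=3.7684 ← occupied
  → r_5 = 3.7684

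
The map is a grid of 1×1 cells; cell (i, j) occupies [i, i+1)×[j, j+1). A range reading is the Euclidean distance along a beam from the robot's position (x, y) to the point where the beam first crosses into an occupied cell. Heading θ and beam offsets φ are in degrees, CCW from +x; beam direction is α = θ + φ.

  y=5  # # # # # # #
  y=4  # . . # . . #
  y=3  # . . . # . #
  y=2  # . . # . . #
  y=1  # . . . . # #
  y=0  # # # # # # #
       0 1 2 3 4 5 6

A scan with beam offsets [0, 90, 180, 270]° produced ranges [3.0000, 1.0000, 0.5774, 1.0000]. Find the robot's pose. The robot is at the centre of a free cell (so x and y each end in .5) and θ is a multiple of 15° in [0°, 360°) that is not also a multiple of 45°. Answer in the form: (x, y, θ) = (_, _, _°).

Candidates: 16 free-cell centres × 16 headings = 256 poses. Raycast each; keep the one whose scan matches to 4 dp.
  (4.5, 1.5, 285°): beam 1 = 0.5176 ≠ 3.0000 ✗
  (1.5, 4.5, 120°): beam 1 = 0.5774 ≠ 3.0000 ✗
  (1.5, 1.5, 60°): beam 2 = 0.5774 ≠ 1.0000 ✗
  (4.5, 2.5, 210°): beam 1 = 0.5774 ≠ 3.0000 ✗
  …
  (2.5, 1.5, 120°): r_1=3.0000, r_2=1.0000, r_3=0.5774, r_4=1.0000 — all match ✓
No second candidate reproduces the full scan.

(x, y, θ) = (2.5, 1.5, 120°)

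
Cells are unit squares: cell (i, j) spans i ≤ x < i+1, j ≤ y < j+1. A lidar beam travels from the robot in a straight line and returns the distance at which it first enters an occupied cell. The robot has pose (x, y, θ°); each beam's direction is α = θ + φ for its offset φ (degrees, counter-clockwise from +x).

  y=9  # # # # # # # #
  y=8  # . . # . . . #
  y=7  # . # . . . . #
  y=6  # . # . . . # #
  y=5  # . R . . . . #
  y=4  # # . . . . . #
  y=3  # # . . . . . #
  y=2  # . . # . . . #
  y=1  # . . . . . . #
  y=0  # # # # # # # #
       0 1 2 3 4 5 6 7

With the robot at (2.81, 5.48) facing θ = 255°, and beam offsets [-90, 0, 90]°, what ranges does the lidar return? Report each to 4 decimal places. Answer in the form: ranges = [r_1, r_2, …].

ranges = [1.8738, 4.6380, 4.3378]

beam 1: φ=-90°, α=165°
  direction (-0.9659, 0.2588); cell (2,5); t to first gridline: x 0.8386, y 2.0091 (then +1.0353 / +3.8637)
    (1,5) via x @ 0.8386
    (0,5) via x @ 1.8738  # hit
  → r_1 = 1.8738
beam 2: φ=0°, α=255°
  direction (-0.2588, -0.9659); cell (2,5); t to first gridline: x 3.1296, y 0.4969 (then +3.8637 / +1.0353)
    (2,4) via y @ 0.4969
    (2,3) via y @ 1.5322
    (2,2) via y @ 2.5675
    (1,2) via x @ 3.1296
    (1,1) via y @ 3.6028
    (1,0) via y @ 4.6380  # hit
  → r_2 = 4.6380
beam 3: φ=90°, α=345°
  direction (0.9659, -0.2588); cell (2,5); t to first gridline: x 0.1967, y 1.8546 (then +1.0353 / +3.8637)
    (3,5) via x @ 0.1967
    (4,5) via x @ 1.2320
    (4,4) via y @ 1.8546
    (5,4) via x @ 2.2673
    (6,4) via x @ 3.3025
    (7,4) via x @ 4.3378  # hit
  → r_3 = 4.3378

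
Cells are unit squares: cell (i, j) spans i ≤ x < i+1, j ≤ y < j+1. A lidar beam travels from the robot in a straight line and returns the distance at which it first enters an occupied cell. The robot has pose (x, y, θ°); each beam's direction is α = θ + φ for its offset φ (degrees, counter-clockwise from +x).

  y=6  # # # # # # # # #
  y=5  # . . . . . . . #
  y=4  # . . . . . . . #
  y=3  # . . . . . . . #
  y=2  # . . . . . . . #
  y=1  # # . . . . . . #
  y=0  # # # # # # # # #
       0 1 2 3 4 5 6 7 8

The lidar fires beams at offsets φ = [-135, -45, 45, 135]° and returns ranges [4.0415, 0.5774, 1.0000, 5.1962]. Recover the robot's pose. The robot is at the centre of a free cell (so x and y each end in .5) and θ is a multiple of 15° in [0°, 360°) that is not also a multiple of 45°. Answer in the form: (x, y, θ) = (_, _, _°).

(x, y, θ) = (4.5, 1.5, 285°)

The pose lattice has 34·16 = 544 candidates. Test each by forward raycasting.
  (4.5, 4.5, 195°): beam 1 = 1.7321 ≠ 4.0415 ✗
  (4.5, 1.5, 330°): beam 1 = 1.9319 ≠ 4.0415 ✗
  (4.5, 1.5, 120°): beam 1 = 1.9319 ≠ 4.0415 ✗
  …
  (4.5, 1.5, 285°): r_1=4.0415, r_2=0.5774, r_3=1.0000, r_4=5.1962 — all match ✓
No second candidate reproduces the full scan.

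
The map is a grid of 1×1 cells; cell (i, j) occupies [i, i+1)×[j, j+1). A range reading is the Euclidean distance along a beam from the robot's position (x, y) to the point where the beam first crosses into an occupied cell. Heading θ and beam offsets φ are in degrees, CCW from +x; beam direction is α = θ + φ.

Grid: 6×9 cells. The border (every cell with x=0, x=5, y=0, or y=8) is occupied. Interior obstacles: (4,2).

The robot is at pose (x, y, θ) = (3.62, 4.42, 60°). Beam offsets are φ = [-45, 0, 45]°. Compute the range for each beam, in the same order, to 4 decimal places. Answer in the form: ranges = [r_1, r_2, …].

ranges = [1.4287, 2.7600, 3.7063]

beam 1: φ=-45°, α=15°
  cosα=0.9659 sinα=0.2588 | (3,4) | tMaxX 0.3934 tMaxY 2.2409 | tΔX 1.0353 tΔY 3.8637
    t=0.3934 [x] (4,4)
    t=1.4287 [x] (5,4) — stop
  → r_1 = 1.4287
beam 2: φ=0°, α=60°
  cosα=0.5000 sinα=0.8660 | (3,4) | tMaxX 0.7600 tMaxY 0.6697 | tΔX 2.0000 tΔY 1.1547
    t=0.6697 [y] (3,5)
    t=0.7600 [x] (4,5)
    t=1.8244 [y] (4,6)
    t=2.7600 [x] (5,6) — stop
  → r_2 = 2.7600
beam 3: φ=45°, α=105°
  cosα=-0.2588 sinα=0.9659 | (3,4) | tMaxX 2.3955 tMaxY 0.6005 | tΔX 3.8637 tΔY 1.0353
    t=0.6005 [y] (3,5)
    t=1.6357 [y] (3,6)
    t=2.3955 [x] (2,6)
    t=2.6710 [y] (2,7)
    t=3.7063 [y] (2,8) — stop
  → r_3 = 3.7063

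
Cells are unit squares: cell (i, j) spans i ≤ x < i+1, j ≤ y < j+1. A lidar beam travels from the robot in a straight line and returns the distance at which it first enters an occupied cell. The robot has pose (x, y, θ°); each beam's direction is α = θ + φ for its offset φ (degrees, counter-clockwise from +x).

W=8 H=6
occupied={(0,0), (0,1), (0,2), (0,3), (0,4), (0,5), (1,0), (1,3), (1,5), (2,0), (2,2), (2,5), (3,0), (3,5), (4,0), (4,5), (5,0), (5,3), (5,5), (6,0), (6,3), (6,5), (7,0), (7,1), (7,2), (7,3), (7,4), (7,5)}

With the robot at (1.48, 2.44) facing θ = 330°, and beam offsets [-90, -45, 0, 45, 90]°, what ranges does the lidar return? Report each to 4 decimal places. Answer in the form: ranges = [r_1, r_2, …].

ranges = [0.9600, 1.4908, 0.6004, 0.5383, 0.6466]

beam 1: φ=-90°, α=240°
  dir = (cos 240°, sin 240°) = (-0.5000, -0.8660); from cell (1,2)
  next x-line at t=0.9600, next y-line at t=0.5081; Δt_x=2.0000, Δt_y=1.1547
    y: enter (1,1) at t=0.5081
    x: enter (0,1) at t=0.9600 ← occupied
  → r_1 = 0.9600
beam 2: φ=-45°, α=285°
  dir = (cos 285°, sin 285°) = (0.2588, -0.9659); from cell (1,2)
  next x-line at t=2.0091, next y-line at t=0.4555; Δt_x=3.8637, Δt_y=1.0353
    y: enter (1,1) at t=0.4555
    y: enter (1,0) at t=1.4908 ← occupied
  → r_2 = 1.4908
beam 3: φ=0°, α=330°
  dir = (cos 330°, sin 330°) = (0.8660, -0.5000); from cell (1,2)
  next x-line at t=0.6004, next y-line at t=0.8800; Δt_x=1.1547, Δt_y=2.0000
    x: enter (2,2) at t=0.6004 ← occupied
  → r_3 = 0.6004
beam 4: φ=45°, α=15°
  dir = (cos 15°, sin 15°) = (0.9659, 0.2588); from cell (1,2)
  next x-line at t=0.5383, next y-line at t=2.1637; Δt_x=1.0353, Δt_y=3.8637
    x: enter (2,2) at t=0.5383 ← occupied
  → r_4 = 0.5383
beam 5: φ=90°, α=60°
  dir = (cos 60°, sin 60°) = (0.5000, 0.8660); from cell (1,2)
  next x-line at t=1.0400, next y-line at t=0.6466; Δt_x=2.0000, Δt_y=1.1547
    y: enter (1,3) at t=0.6466 ← occupied
  → r_5 = 0.6466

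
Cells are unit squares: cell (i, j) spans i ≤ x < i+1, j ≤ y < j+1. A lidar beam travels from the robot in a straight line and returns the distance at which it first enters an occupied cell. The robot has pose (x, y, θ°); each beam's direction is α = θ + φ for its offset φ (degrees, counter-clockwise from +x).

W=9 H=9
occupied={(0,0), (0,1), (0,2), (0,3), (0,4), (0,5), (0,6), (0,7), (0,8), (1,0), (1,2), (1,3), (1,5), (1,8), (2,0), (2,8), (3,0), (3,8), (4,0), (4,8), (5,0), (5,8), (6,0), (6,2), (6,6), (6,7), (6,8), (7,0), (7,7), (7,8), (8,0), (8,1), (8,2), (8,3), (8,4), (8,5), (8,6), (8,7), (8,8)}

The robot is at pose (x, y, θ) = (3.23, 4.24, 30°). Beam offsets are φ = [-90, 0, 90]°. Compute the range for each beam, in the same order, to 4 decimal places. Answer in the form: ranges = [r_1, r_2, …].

beam 1: φ=-90°, α=300°
  cosα=0.5000 sinα=-0.8660 | (3,4) | tMaxX 1.5400 tMaxY 0.2771 | tΔX 2.0000 tΔY 1.1547
    t=0.2771 [y] (3,3)
    t=1.4318 [y] (3,2)
    t=1.5400 [x] (4,2)
    t=2.5865 [y] (4,1)
    t=3.5400 [x] (5,1)
    t=3.7412 [y] (5,0) — stop
  → r_1 = 3.7412
beam 2: φ=0°, α=30°
  cosα=0.8660 sinα=0.5000 | (3,4) | tMaxX 0.8891 tMaxY 1.5200 | tΔX 1.1547 tΔY 2.0000
    t=0.8891 [x] (4,4)
    t=1.5200 [y] (4,5)
    t=2.0438 [x] (5,5)
    t=3.1985 [x] (6,5)
    t=3.5200 [y] (6,6) — stop
  → r_2 = 3.5200
beam 3: φ=90°, α=120°
  cosα=-0.5000 sinα=0.8660 | (3,4) | tMaxX 0.4600 tMaxY 0.8776 | tΔX 2.0000 tΔY 1.1547
    t=0.4600 [x] (2,4)
    t=0.8776 [y] (2,5)
    t=2.0323 [y] (2,6)
    t=2.4600 [x] (1,6)
    t=3.1870 [y] (1,7)
    t=4.3417 [y] (1,8) — stop
  → r_3 = 4.3417

ranges = [3.7412, 3.5200, 4.3417]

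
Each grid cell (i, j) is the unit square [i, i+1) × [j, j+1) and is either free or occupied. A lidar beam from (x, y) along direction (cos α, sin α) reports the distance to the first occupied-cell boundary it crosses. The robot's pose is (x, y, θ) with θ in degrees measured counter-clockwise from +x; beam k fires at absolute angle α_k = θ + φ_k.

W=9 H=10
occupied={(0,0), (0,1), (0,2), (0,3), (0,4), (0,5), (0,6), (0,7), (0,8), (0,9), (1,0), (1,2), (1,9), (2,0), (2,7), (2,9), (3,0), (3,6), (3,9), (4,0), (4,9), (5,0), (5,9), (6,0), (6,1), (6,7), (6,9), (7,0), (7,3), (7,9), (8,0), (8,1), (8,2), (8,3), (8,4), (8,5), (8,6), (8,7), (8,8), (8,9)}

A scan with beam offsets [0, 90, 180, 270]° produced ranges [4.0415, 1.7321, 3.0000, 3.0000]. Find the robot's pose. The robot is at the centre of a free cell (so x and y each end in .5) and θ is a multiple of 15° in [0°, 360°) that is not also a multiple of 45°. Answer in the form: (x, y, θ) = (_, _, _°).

(x, y, θ) = (4.5, 4.5, 30°)

Enumerate (i+0.5, j+0.5, θ) over the 50 free cells and 16 admissible headings. For each, cast all 4 beams and compare to the given ranges.
  (2.5, 2.5, 345°): beam 1 = 3.6235 ≠ 4.0415 ✗
  (4.5, 5.5, 75°): beam 1 = 3.6235 ≠ 4.0415 ✗
  (3.5, 1.5, 300°): beam 1 = 0.5774 ≠ 4.0415 ✗
  …
  (4.5, 4.5, 30°): r_1=4.0415, r_2=1.7321, r_3=3.0000, r_4=3.0000 — all match ✓
Unique over the lattice → pose = (4.5, 4.5, 30°).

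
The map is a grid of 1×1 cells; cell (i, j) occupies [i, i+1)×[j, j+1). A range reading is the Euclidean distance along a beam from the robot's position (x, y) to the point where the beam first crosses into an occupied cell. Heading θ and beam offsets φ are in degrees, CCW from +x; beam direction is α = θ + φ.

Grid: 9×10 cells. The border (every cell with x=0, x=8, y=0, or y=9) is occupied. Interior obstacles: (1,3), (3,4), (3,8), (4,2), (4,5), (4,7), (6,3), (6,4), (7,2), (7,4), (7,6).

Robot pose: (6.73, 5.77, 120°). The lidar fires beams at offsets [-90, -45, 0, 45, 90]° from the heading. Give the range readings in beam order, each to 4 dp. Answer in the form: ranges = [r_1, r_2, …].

beam 1: φ=-90°, α=30°
  cosα=0.8660 sinα=0.5000 | (6,5) | tMaxX 0.3118 tMaxY 0.4600 | tΔX 1.1547 tΔY 2.0000
    t=0.3118 [x] (7,5)
    t=0.4600 [y] (7,6) — stop
  → r_1 = 0.4600
beam 2: φ=-45°, α=75°
  cosα=0.2588 sinα=0.9659 | (6,5) | tMaxX 1.0432 tMaxY 0.2381 | tΔX 3.8637 tΔY 1.0353
    t=0.2381 [y] (6,6)
    t=1.0432 [x] (7,6) — stop
  → r_2 = 1.0432
beam 3: φ=0°, α=120°
  cosα=-0.5000 sinα=0.8660 | (6,5) | tMaxX 1.4600 tMaxY 0.2656 | tΔX 2.0000 tΔY 1.1547
    t=0.2656 [y] (6,6)
    t=1.4203 [y] (6,7)
    t=1.4600 [x] (5,7)
    t=2.5750 [y] (5,8)
    t=3.4600 [x] (4,8)
    t=3.7297 [y] (4,9) — stop
  → r_3 = 3.7297
beam 4: φ=45°, α=165°
  cosα=-0.9659 sinα=0.2588 | (6,5) | tMaxX 0.7558 tMaxY 0.8887 | tΔX 1.0353 tΔY 3.8637
    t=0.7558 [x] (5,5)
    t=0.8887 [y] (5,6)
    t=1.7910 [x] (4,6)
    t=2.8263 [x] (3,6)
    t=3.8616 [x] (2,6)
    t=4.7524 [y] (2,7)
    t=4.8969 [x] (1,7)
    t=5.9321 [x] (0,7) — stop
  → r_4 = 5.9321
beam 5: φ=90°, α=210°
  cosα=-0.8660 sinα=-0.5000 | (6,5) | tMaxX 0.8429 tMaxY 1.5400 | tΔX 1.1547 tΔY 2.0000
    t=0.8429 [x] (5,5)
    t=1.5400 [y] (5,4)
    t=1.9976 [x] (4,4)
    t=3.1523 [x] (3,4) — stop
  → r_5 = 3.1523

ranges = [0.4600, 1.0432, 3.7297, 5.9321, 3.1523]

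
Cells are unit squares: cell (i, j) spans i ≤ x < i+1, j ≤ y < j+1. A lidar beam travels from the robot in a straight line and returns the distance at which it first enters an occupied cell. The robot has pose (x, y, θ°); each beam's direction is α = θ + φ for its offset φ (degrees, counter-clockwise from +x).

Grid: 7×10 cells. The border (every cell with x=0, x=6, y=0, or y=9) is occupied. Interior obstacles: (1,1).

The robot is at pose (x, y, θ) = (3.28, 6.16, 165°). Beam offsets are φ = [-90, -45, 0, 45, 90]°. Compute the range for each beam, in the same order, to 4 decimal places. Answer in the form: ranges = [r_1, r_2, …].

beam 1: φ=-90°, α=75°
  direction (0.2588, 0.9659); cell (3,6); t to first gridline: x 2.7819, y 0.8696 (then +3.8637 / +1.0353)
    (3,7) via y @ 0.8696
    (3,8) via y @ 1.9049
    (4,8) via x @ 2.7819
    (4,9) via y @ 2.9402  # hit
  → r_1 = 2.9402
beam 2: φ=-45°, α=120°
  direction (-0.5000, 0.8660); cell (3,6); t to first gridline: x 0.5600, y 0.9699 (then +2.0000 / +1.1547)
    (2,6) via x @ 0.5600
    (2,7) via y @ 0.9699
    (2,8) via y @ 2.1246
    (1,8) via x @ 2.5600
    (1,9) via y @ 3.2793  # hit
  → r_2 = 3.2793
beam 3: φ=0°, α=165°
  direction (-0.9659, 0.2588); cell (3,6); t to first gridline: x 0.2899, y 3.2455 (then +1.0353 / +3.8637)
    (2,6) via x @ 0.2899
    (1,6) via x @ 1.3252
    (0,6) via x @ 2.3604  # hit
  → r_3 = 2.3604
beam 4: φ=45°, α=210°
  direction (-0.8660, -0.5000); cell (3,6); t to first gridline: x 0.3233, y 0.3200 (then +1.1547 / +2.0000)
    (3,5) via y @ 0.3200
    (2,5) via x @ 0.3233
    (1,5) via x @ 1.4780
    (1,4) via y @ 2.3200
    (0,4) via x @ 2.6327  # hit
  → r_4 = 2.6327
beam 5: φ=90°, α=255°
  direction (-0.2588, -0.9659); cell (3,6); t to first gridline: x 1.0818, y 0.1656 (then +3.8637 / +1.0353)
    (3,5) via y @ 0.1656
    (2,5) via x @ 1.0818
    (2,4) via y @ 1.2009
    (2,3) via y @ 2.2362
    (2,2) via y @ 3.2715
    (2,1) via y @ 4.3067
    (1,1) via x @ 4.9455  # hit
  → r_5 = 4.9455

ranges = [2.9402, 3.2793, 2.3604, 2.6327, 4.9455]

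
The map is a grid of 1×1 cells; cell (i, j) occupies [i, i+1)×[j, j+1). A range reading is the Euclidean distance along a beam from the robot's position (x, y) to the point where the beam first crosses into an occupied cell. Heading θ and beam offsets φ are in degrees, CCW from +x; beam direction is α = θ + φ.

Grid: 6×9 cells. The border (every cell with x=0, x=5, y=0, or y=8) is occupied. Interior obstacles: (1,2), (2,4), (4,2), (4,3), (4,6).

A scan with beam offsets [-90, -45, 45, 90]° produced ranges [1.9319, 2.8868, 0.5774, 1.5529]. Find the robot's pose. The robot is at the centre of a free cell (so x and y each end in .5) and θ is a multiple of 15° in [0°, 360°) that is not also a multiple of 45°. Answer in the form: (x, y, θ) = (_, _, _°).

(x, y, θ) = (3.5, 6.5, 345°)

The pose lattice has 23·16 = 368 candidates. Test each by forward raycasting.
  (3.5, 6.5, 210°): beam 1 = 1.7321 ≠ 1.9319 ✗
  (2.5, 5.5, 210°): beam 1 = 2.8868 ≠ 1.9319 ✗
  (1.5, 7.5, 255°): beam 1 = 0.5176 ≠ 1.9319 ✗
  (4.5, 4.5, 240°): beam 1 = 4.0415 ≠ 1.9319 ✗
  (3.5, 7.5, 30°): beam 1 = 1.0000 ≠ 1.9319 ✗
  …
  (3.5, 6.5, 345°): r_1=1.9319, r_2=2.8868, r_3=0.5774, r_4=1.5529 — all match ✓
Only this pose fits every beam.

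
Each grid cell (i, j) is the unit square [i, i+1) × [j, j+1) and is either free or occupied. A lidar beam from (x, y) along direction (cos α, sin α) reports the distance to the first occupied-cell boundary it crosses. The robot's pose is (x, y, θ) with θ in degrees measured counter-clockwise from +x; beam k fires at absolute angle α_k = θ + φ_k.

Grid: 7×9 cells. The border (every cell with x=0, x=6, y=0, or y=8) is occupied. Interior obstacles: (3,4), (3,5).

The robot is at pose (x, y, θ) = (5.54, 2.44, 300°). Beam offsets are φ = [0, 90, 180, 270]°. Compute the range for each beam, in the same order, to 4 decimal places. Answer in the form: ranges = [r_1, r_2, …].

beam 1: φ=0°, α=300°
  d=(0.5000,-0.8660)  start (5,2)  tX=0.9200 tY=0.5081  stride 1/|dx|=2.0000 1/|dy|=1.1547
    cross y-line → (5,1), t=0.5081
    cross x-line → (6,1), t=0.9200 (wall)
  → r_1 = 0.9200
beam 2: φ=90°, α=30°
  d=(0.8660,0.5000)  start (5,2)  tX=0.5312 tY=1.1200  stride 1/|dx|=1.1547 1/|dy|=2.0000
    cross x-line → (6,2), t=0.5312 (wall)
  → r_2 = 0.5312
beam 3: φ=180°, α=120°
  d=(-0.5000,0.8660)  start (5,2)  tX=1.0800 tY=0.6466  stride 1/|dx|=2.0000 1/|dy|=1.1547
    cross y-line → (5,3), t=0.6466
    cross x-line → (4,3), t=1.0800
    cross y-line → (4,4), t=1.8013
    cross y-line → (4,5), t=2.9560
    cross x-line → (3,5), t=3.0800 (wall)
  → r_3 = 3.0800
beam 4: φ=270°, α=210°
  d=(-0.8660,-0.5000)  start (5,2)  tX=0.6235 tY=0.8800  stride 1/|dx|=1.1547 1/|dy|=2.0000
    cross x-line → (4,2), t=0.6235
    cross y-line → (4,1), t=0.8800
    cross x-line → (3,1), t=1.7782
    cross y-line → (3,0), t=2.8800 (wall)
  → r_4 = 2.8800

ranges = [0.9200, 0.5312, 3.0800, 2.8800]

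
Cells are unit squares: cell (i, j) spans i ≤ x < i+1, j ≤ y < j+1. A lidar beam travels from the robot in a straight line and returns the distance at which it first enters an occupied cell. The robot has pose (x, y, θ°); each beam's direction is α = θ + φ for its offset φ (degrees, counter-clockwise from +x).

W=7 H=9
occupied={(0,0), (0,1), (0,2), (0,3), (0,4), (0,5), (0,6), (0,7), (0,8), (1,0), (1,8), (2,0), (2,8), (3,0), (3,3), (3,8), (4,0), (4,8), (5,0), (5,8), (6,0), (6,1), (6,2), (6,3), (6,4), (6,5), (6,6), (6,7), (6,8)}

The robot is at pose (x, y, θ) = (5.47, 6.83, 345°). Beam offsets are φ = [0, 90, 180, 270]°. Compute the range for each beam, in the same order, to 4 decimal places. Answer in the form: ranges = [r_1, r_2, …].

ranges = [0.5487, 1.2113, 4.5205, 6.0357]

beam 1: φ=0°, α=345°
  dir = (cos 345°, sin 345°) = (0.9659, -0.2588); from cell (5,6)
  next x-line at t=0.5487, next y-line at t=3.2069; Δt_x=1.0353, Δt_y=3.8637
    x: enter (6,6) at t=0.5487 ← occupied
  → r_1 = 0.5487
beam 2: φ=90°, α=75°
  dir = (cos 75°, sin 75°) = (0.2588, 0.9659); from cell (5,6)
  next x-line at t=2.0478, next y-line at t=0.1760; Δt_x=3.8637, Δt_y=1.0353
    y: enter (5,7) at t=0.1760
    y: enter (5,8) at t=1.2113 ← occupied
  → r_2 = 1.2113
beam 3: φ=180°, α=165°
  dir = (cos 165°, sin 165°) = (-0.9659, 0.2588); from cell (5,6)
  next x-line at t=0.4866, next y-line at t=0.6568; Δt_x=1.0353, Δt_y=3.8637
    x: enter (4,6) at t=0.4866
    y: enter (4,7) at t=0.6568
    x: enter (3,7) at t=1.5219
    x: enter (2,7) at t=2.5571
    x: enter (1,7) at t=3.5924
    y: enter (1,8) at t=4.5205 ← occupied
  → r_3 = 4.5205
beam 4: φ=270°, α=255°
  dir = (cos 255°, sin 255°) = (-0.2588, -0.9659); from cell (5,6)
  next x-line at t=1.8159, next y-line at t=0.8593; Δt_x=3.8637, Δt_y=1.0353
    y: enter (5,5) at t=0.8593
    x: enter (4,5) at t=1.8159
    y: enter (4,4) at t=1.8946
    y: enter (4,3) at t=2.9298
    y: enter (4,2) at t=3.9651
    y: enter (4,1) at t=5.0004
    x: enter (3,1) at t=5.6796
    y: enter (3,0) at t=6.0357 ← occupied
  → r_4 = 6.0357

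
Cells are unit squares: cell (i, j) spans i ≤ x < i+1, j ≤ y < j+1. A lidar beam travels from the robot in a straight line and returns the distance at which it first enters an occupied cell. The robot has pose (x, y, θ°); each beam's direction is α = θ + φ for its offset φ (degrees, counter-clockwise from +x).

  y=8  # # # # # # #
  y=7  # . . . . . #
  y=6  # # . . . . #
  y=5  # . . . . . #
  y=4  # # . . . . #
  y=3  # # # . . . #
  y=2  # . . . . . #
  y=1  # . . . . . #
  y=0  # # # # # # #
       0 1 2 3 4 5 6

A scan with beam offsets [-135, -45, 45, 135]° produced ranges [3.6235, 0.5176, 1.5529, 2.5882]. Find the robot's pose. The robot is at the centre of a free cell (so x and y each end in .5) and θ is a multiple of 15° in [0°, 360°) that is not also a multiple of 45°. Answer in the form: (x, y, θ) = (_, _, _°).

Enumerate (i+0.5, j+0.5, θ) over the 31 free cells and 16 admissible headings. For each, cast all 4 beams and compare to the given ranges.
  (2.5, 5.5, 120°): beam 2 = 2.5882 ≠ 0.5176 ✗
  (4.5, 5.5, 120°): beam 1 = 1.5529 ≠ 3.6235 ✗
  (2.5, 2.5, 105°): beam 1 = 3.0000 ≠ 3.6235 ✗
  …
  (2.5, 7.5, 120°): r_1=3.6235, r_2=0.5176, r_3=1.5529, r_4=2.5882 — all match ✓
No second candidate reproduces the full scan.

(x, y, θ) = (2.5, 7.5, 120°)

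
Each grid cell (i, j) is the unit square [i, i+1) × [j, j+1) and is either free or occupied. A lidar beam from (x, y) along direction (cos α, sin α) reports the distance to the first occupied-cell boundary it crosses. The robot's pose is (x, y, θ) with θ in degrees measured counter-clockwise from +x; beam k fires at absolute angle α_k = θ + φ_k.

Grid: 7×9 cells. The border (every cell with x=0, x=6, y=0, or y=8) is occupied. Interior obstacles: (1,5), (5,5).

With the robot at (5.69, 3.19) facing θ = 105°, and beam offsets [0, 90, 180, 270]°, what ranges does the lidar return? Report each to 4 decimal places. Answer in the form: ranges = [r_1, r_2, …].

beam 1: φ=0°, α=105°
  d=(-0.2588,0.9659)  start (5,3)  tX=2.6660 tY=0.8386  stride 1/|dx|=3.8637 1/|dy|=1.0353
    cross y-line → (5,4), t=0.8386
    cross y-line → (5,5), t=1.8738 (wall)
  → r_1 = 1.8738
beam 2: φ=90°, α=195°
  d=(-0.9659,-0.2588)  start (5,3)  tX=0.7143 tY=0.7341  stride 1/|dx|=1.0353 1/|dy|=3.8637
    cross x-line → (4,3), t=0.7143
    cross y-line → (4,2), t=0.7341
    cross x-line → (3,2), t=1.7496
    cross x-line → (2,2), t=2.7849
    cross x-line → (1,2), t=3.8202
    cross y-line → (1,1), t=4.5978
    cross x-line → (0,1), t=4.8554 (wall)
  → r_2 = 4.8554
beam 3: φ=180°, α=285°
  d=(0.2588,-0.9659)  start (5,3)  tX=1.1977 tY=0.1967  stride 1/|dx|=3.8637 1/|dy|=1.0353
    cross y-line → (5,2), t=0.1967
    cross x-line → (6,2), t=1.1977 (wall)
  → r_3 = 1.1977
beam 4: φ=270°, α=15°
  d=(0.9659,0.2588)  start (5,3)  tX=0.3209 tY=3.1296  stride 1/|dx|=1.0353 1/|dy|=3.8637
    cross x-line → (6,3), t=0.3209 (wall)
  → r_4 = 0.3209

ranges = [1.8738, 4.8554, 1.1977, 0.3209]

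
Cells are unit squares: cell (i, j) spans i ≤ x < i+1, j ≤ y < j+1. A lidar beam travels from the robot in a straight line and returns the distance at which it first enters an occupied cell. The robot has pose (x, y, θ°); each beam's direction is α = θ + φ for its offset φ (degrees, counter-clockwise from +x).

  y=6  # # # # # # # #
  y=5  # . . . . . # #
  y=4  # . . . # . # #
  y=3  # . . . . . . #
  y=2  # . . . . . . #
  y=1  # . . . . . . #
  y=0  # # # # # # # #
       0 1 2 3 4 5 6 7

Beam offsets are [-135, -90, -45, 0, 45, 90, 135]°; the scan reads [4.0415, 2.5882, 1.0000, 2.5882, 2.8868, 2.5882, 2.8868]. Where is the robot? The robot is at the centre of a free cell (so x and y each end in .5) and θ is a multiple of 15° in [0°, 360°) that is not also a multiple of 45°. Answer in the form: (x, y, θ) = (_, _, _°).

(x, y, θ) = (3.5, 3.5, 105°)

Candidates: 27 free-cell centres × 16 headings = 432 poses. Raycast each; keep the one whose scan matches to 4 dp.
  (2.5, 5.5, 75°): beam 1 = 5.1962 ≠ 4.0415 ✗
  (3.5, 2.5, 285°): beam 1 = 2.8868 ≠ 4.0415 ✗
  (2.5, 5.5, 60°): beam 1 = 4.6587 ≠ 4.0415 ✗
  …
  (3.5, 3.5, 105°): r_1=4.0415, r_2=2.5882, r_3=1.0000, r_4=2.5882, r_5=2.8868, r_6=2.5882, r_7=2.8868 — all match ✓
Only this pose fits every beam.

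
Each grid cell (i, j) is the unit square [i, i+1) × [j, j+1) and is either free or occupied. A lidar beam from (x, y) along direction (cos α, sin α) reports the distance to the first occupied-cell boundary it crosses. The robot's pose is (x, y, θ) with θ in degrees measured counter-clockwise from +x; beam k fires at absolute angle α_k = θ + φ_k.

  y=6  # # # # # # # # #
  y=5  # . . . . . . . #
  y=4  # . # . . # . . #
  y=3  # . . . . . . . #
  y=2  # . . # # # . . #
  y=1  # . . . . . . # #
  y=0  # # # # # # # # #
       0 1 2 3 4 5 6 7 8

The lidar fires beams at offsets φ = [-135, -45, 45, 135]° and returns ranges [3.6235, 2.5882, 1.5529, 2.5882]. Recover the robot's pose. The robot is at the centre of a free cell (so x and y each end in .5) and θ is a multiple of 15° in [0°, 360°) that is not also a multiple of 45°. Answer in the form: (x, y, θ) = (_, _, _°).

(x, y, θ) = (6.5, 3.5, 300°)

Enumerate (i+0.5, j+0.5, θ) over the 29 free cells and 16 admissible headings. For each, cast all 4 beams and compare to the given ranges.
  (6.5, 1.5, 150°): beam 1 = 0.5176 ≠ 3.6235 ✗
  (5.5, 5.5, 300°): beam 1 = 1.9319 ≠ 3.6235 ✗
  (4.5, 5.5, 105°): beam 1 = 1.0000 ≠ 3.6235 ✗
  (7.5, 2.5, 165°): beam 1 = 0.5774 ≠ 3.6235 ✗
  (2.5, 5.5, 330°): beam 1 = 1.5529 ≠ 3.6235 ✗
  …
  (6.5, 3.5, 300°): r_1=3.6235, r_2=2.5882, r_3=1.5529, r_4=2.5882 — all match ✓
Only this pose fits every beam.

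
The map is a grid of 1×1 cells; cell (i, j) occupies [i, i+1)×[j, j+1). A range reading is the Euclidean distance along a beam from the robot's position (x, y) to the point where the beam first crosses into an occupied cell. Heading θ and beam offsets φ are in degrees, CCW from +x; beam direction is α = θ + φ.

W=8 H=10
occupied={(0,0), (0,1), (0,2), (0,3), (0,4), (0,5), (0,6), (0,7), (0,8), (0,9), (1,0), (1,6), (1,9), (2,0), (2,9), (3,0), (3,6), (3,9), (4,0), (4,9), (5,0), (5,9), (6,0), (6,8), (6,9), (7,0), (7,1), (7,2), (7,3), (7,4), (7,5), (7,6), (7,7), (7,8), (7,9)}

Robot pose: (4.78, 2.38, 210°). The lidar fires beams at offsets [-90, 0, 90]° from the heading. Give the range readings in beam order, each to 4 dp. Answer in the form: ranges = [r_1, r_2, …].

ranges = [7.5600, 2.7600, 1.5935]

beam 1: φ=-90°, α=120°
  dir = (cos 120°, sin 120°) = (-0.5000, 0.8660); from cell (4,2)
  next x-line at t=1.5600, next y-line at t=0.7159; Δt_x=2.0000, Δt_y=1.1547
    y: enter (4,3) at t=0.7159
    x: enter (3,3) at t=1.5600
    y: enter (3,4) at t=1.8706
    y: enter (3,5) at t=3.0253
    x: enter (2,5) at t=3.5600
    y: enter (2,6) at t=4.1800
    y: enter (2,7) at t=5.3347
    x: enter (1,7) at t=5.5600
    y: enter (1,8) at t=6.4894
    x: enter (0,8) at t=7.5600 ← occupied
  → r_1 = 7.5600
beam 2: φ=0°, α=210°
  dir = (cos 210°, sin 210°) = (-0.8660, -0.5000); from cell (4,2)
  next x-line at t=0.9007, next y-line at t=0.7600; Δt_x=1.1547, Δt_y=2.0000
    y: enter (4,1) at t=0.7600
    x: enter (3,1) at t=0.9007
    x: enter (2,1) at t=2.0554
    y: enter (2,0) at t=2.7600 ← occupied
  → r_2 = 2.7600
beam 3: φ=90°, α=300°
  dir = (cos 300°, sin 300°) = (0.5000, -0.8660); from cell (4,2)
  next x-line at t=0.4400, next y-line at t=0.4388; Δt_x=2.0000, Δt_y=1.1547
    y: enter (4,1) at t=0.4388
    x: enter (5,1) at t=0.4400
    y: enter (5,0) at t=1.5935 ← occupied
  → r_3 = 1.5935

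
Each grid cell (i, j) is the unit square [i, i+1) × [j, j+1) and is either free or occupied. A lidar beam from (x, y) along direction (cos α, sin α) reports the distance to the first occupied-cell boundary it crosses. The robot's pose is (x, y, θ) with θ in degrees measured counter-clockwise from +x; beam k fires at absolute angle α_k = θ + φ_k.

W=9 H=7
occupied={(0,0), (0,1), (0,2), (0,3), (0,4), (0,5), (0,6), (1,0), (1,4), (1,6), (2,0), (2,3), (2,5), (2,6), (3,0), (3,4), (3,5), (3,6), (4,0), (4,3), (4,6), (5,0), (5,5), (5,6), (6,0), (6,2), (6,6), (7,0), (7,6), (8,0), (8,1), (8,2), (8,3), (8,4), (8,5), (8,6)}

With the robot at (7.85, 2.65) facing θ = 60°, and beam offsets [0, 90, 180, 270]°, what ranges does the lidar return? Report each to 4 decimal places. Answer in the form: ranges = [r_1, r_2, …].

ranges = [0.3000, 4.4456, 1.9053, 0.1732]

beam 1: φ=0°, α=60°
  cosα=0.5000 sinα=0.8660 | (7,2) | tMaxX 0.3000 tMaxY 0.4041 | tΔX 2.0000 tΔY 1.1547
    t=0.3000 [x] (8,2) — stop
  → r_1 = 0.3000
beam 2: φ=90°, α=150°
  cosα=-0.8660 sinα=0.5000 | (7,2) | tMaxX 0.9815 tMaxY 0.7000 | tΔX 1.1547 tΔY 2.0000
    t=0.7000 [y] (7,3)
    t=0.9815 [x] (6,3)
    t=2.1362 [x] (5,3)
    t=2.7000 [y] (5,4)
    t=3.2909 [x] (4,4)
    t=4.4456 [x] (3,4) — stop
  → r_2 = 4.4456
beam 3: φ=180°, α=240°
  cosα=-0.5000 sinα=-0.8660 | (7,2) | tMaxX 1.7000 tMaxY 0.7506 | tΔX 2.0000 tΔY 1.1547
    t=0.7506 [y] (7,1)
    t=1.7000 [x] (6,1)
    t=1.9053 [y] (6,0) — stop
  → r_3 = 1.9053
beam 4: φ=270°, α=330°
  cosα=0.8660 sinα=-0.5000 | (7,2) | tMaxX 0.1732 tMaxY 1.3000 | tΔX 1.1547 tΔY 2.0000
    t=0.1732 [x] (8,2) — stop
  → r_4 = 0.1732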